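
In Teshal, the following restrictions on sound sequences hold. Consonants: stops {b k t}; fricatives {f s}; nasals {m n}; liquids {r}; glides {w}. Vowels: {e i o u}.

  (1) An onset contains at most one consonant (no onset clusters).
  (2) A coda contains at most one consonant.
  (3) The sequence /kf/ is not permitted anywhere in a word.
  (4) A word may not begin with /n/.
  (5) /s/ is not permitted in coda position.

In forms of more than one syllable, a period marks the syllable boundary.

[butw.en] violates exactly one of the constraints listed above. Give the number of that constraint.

2

[butw.en]: syllable 1 coda /tw/ has 2 consonants (> 1).
This is a violation of constraint 2: "A coda contains at most one consonant."
The remaining constraints (1, 3, 4, 5) are satisfied.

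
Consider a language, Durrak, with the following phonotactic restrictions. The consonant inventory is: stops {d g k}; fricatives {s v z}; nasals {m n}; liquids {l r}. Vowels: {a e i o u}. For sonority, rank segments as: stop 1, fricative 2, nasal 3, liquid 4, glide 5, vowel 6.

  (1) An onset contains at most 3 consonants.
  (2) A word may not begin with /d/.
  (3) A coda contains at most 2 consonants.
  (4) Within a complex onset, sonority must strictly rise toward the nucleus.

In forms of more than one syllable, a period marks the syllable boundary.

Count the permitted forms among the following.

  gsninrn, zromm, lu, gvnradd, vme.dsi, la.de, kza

5

gsninrn — violates constraint 3: syllable 1 coda /nrn/ has 3 consonants (> 2) → not permitted
zromm — σ1 onset /zr/ (2→4 rises), coda /mm/ (2C) ok → permitted
lu — σ1 onset /l/, coda /∅/ ok → permitted
gvnradd — violates constraint 1: syllable 1 onset /gvnr/ has 4 consonants (> 3) → not permitted
vme.dsi — σ1 onset /vm/ (2→3 rises), coda /∅/ ok; σ2 onset /ds/ (1→2 rises), coda /∅/ ok → permitted
la.de — σ1 onset /l/, coda /∅/ ok; σ2 onset /d/, coda /∅/ ok → permitted
kza — σ1 onset /kz/ (1→2 rises), coda /∅/ ok → permitted
Permitted: zromm, lu, vme.dsi, la.de, kza → 5.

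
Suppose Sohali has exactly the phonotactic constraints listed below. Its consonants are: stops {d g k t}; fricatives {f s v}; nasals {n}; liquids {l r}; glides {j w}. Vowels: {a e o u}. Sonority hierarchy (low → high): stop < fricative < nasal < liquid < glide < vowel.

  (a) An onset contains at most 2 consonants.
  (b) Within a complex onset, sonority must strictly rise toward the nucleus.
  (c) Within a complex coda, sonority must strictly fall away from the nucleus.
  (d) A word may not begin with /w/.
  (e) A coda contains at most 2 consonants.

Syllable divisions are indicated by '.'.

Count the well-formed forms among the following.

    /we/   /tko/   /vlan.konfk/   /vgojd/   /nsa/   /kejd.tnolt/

/we/ — violates constraint (d): word begins with /w/ → ill-formed
/tko/ — violates constraint (b): syllable 1 onset /tk/: /t/ (stop, 1) → /k/ (stop, 1) does not rise → ill-formed
/vlan.konfk/ — violates constraint (e): syllable 2 coda /nfk/ has 3 consonants (> 2) → ill-formed
/vgojd/ — violates constraint (b): syllable 1 onset /vg/: /v/ (fricative, 2) → /g/ (stop, 1) does not rise → ill-formed
/nsa/ — violates constraint (b): syllable 1 onset /ns/: /n/ (nasal, 3) → /s/ (fricative, 2) does not rise → ill-formed
/kejd.tnolt/ — σ1 onset /k/, coda /jd/ (5→1 falls) ok; σ2 onset /tn/ (1→3 rises), coda /lt/ (4→1 falls) ok → well-formed
Well-formed: /kejd.tnolt/ → 1.

1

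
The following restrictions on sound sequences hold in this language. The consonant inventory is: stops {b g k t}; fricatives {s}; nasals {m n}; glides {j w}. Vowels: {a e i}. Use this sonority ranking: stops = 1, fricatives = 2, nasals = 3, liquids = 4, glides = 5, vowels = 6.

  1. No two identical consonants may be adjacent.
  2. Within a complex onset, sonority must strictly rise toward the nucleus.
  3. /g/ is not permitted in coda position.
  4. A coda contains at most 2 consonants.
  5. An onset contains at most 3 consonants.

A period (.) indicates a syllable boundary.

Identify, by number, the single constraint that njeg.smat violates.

njeg.smat: syllable 1 coda contains /g/.
This is a violation of constraint 3: "/g/ is not permitted in coda position."
The remaining constraints (1, 2, 4, 5) are satisfied.

3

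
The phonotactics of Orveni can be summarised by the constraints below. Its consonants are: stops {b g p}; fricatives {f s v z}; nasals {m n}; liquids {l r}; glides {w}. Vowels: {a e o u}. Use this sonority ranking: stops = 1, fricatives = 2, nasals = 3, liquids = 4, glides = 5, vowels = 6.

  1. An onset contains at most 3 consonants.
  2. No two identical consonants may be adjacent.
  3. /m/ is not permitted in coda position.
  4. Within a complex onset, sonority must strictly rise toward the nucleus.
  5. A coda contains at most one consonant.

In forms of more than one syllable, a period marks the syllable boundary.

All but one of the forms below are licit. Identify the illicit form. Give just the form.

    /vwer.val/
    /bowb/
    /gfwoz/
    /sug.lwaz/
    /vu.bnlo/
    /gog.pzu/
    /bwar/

/bowb/

/vwer.val/ — σ1 onset /vw/ (2→5 rises), coda /r/ ok; σ2 onset /v/, coda /l/ ok → licit
/bowb/ — violates constraint 5: syllable 1 coda /wb/ has 2 consonants (> 1) → illicit
/gfwoz/ — σ1 onset /gfw/ (1→2→5 rises), coda /z/ ok → licit
/sug.lwaz/ — σ1 onset /s/, coda /g/ ok; σ2 onset /lw/ (4→5 rises), coda /z/ ok → licit
/vu.bnlo/ — σ1 onset /v/, coda /∅/ ok; σ2 onset /bnl/ (1→3→4 rises), coda /∅/ ok → licit
/gog.pzu/ — σ1 onset /g/, coda /g/ ok; σ2 onset /pz/ (1→2 rises), coda /∅/ ok → licit
/bwar/ — σ1 onset /bw/ (1→5 rises), coda /r/ ok → licit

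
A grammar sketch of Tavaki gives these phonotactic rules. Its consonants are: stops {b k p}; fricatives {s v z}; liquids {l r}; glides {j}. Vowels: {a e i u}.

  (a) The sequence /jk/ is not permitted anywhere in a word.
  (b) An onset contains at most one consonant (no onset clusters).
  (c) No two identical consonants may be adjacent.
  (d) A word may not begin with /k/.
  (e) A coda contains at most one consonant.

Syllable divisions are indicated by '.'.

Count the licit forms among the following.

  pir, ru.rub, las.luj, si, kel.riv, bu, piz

pir — σ1 onset /p/, coda /r/ ok → licit
ru.rub — σ1 onset /r/, coda /∅/ ok; σ2 onset /r/, coda /b/ ok → licit
las.luj — σ1 onset /l/, coda /s/ ok; σ2 onset /l/, coda /j/ ok → licit
si — σ1 onset /s/, coda /∅/ ok → licit
kel.riv — violates constraint (d): word begins with /k/ → illicit
bu — σ1 onset /b/, coda /∅/ ok → licit
piz — σ1 onset /p/, coda /z/ ok → licit
Licit: pir, ru.rub, las.luj, si, bu, piz → 6.

6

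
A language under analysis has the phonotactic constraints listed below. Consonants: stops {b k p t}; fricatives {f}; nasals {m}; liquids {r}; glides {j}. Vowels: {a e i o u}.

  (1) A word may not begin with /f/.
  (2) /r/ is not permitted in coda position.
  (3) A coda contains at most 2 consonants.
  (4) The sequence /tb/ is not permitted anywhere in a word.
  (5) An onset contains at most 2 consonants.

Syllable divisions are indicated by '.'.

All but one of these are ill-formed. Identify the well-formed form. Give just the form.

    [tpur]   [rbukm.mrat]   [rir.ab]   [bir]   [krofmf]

[rbukm.mrat]

[tpur] — violates constraint 2: syllable 1 coda contains /r/ → ill-formed
[rbukm.mrat] — σ1 onset /rb/ (2C), coda /km/ (2C) ok; σ2 onset /mr/ (2C), coda /t/ ok → well-formed
[rir.ab] — violates constraint 2: syllable 1 coda contains /r/ → ill-formed
[bir] — violates constraint 2: syllable 1 coda contains /r/ → ill-formed
[krofmf] — violates constraint 3: syllable 1 coda /fmf/ has 3 consonants (> 2) → ill-formed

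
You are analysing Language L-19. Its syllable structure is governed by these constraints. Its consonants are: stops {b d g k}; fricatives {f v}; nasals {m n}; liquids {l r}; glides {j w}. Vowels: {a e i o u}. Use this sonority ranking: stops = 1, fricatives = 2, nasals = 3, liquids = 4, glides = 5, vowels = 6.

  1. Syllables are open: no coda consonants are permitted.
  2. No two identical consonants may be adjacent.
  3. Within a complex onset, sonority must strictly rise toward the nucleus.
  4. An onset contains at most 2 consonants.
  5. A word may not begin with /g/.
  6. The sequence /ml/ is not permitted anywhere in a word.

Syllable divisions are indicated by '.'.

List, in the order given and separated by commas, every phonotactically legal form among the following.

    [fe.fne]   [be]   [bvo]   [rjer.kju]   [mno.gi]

[fe.fne], [be], [bvo]

[fe.fne] — σ1 onset /f/, coda /∅/ ok; σ2 onset /fn/ (2→3 rises), coda /∅/ ok → phonotactically legal
[be] — σ1 onset /b/, coda /∅/ ok → phonotactically legal
[bvo] — σ1 onset /bv/ (1→2 rises), coda /∅/ ok → phonotactically legal
[rjer.kju] — violates constraint 1: syllable 1 coda /r/ has 1 consonant (> 0) → phonotactically illegal
[mno.gi] — violates constraint 3: syllable 1 onset /mn/: /m/ (nasal, 3) → /n/ (nasal, 3) does not rise → phonotactically illegal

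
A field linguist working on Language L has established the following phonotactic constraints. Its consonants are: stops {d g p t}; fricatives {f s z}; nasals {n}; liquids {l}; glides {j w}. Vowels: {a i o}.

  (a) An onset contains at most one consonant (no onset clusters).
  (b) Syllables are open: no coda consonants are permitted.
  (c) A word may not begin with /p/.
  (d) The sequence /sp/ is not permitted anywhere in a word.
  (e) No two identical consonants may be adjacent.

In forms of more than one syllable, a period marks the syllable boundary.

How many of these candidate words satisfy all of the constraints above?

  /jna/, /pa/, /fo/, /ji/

2

/jna/ — violates constraint (a): syllable 1 onset /jn/ has 2 consonants (> 1) → phonotactically illegal
/pa/ — violates constraint (c): word begins with /p/ → phonotactically illegal
/fo/ — σ1 onset /f/, coda /∅/ ok → phonotactically legal
/ji/ — σ1 onset /j/, coda /∅/ ok → phonotactically legal
Phonotactically legal: /fo/, /ji/ → 2.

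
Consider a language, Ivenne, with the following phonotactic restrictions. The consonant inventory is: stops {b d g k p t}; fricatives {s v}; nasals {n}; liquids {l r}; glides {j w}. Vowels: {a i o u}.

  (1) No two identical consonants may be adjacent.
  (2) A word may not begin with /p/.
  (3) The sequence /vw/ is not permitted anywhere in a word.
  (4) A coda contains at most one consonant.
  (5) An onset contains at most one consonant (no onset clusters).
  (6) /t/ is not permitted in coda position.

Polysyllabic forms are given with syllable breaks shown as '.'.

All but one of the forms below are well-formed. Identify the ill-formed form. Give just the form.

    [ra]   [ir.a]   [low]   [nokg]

[nokg]

[ra] — σ1 onset /r/, coda /∅/ ok → well-formed
[ir.a] — σ1 onset /∅/, coda /r/ ok; σ2 onset /∅/, coda /∅/ ok → well-formed
[low] — σ1 onset /l/, coda /w/ ok → well-formed
[nokg] — violates constraint 4: syllable 1 coda /kg/ has 2 consonants (> 1) → ill-formed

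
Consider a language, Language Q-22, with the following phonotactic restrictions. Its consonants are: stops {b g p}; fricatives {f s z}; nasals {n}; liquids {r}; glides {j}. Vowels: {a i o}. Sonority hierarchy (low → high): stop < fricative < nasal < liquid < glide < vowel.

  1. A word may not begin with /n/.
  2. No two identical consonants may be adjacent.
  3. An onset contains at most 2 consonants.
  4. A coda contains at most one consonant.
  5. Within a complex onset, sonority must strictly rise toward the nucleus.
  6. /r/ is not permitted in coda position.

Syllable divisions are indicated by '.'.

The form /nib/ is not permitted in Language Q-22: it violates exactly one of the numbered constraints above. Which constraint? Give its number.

/nib/: word begins with /n/.
This is a violation of constraint 1: "A word may not begin with /n/."
The remaining constraints (2, 3, 4, 5, 6) are satisfied.

1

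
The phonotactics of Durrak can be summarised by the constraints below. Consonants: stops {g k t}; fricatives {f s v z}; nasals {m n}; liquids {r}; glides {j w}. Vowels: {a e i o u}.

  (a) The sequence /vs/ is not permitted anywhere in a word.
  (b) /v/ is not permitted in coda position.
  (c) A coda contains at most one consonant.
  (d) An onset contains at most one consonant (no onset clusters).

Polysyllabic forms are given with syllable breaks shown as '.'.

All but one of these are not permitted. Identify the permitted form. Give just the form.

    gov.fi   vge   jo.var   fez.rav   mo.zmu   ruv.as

jo.var

gov.fi — violates constraint (b): syllable 1 coda contains /v/ → not permitted
vge — violates constraint (d): syllable 1 onset /vg/ has 2 consonants (> 1) → not permitted
jo.var — σ1 onset /j/, coda /∅/ ok; σ2 onset /v/, coda /r/ ok → permitted
fez.rav — violates constraint (b): syllable 2 coda contains /v/ → not permitted
mo.zmu — violates constraint (d): syllable 2 onset /zm/ has 2 consonants (> 1) → not permitted
ruv.as — violates constraint (b): syllable 1 coda contains /v/ → not permitted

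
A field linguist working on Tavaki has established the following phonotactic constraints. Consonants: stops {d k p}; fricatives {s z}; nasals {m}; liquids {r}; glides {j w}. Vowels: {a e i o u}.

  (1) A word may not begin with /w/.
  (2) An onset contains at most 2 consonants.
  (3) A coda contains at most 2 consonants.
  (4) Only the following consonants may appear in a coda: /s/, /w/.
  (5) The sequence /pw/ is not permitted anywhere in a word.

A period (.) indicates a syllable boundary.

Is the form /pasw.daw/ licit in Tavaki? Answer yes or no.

/pasw.daw/ — σ1 onset /p/, coda /sw/ (2C) ok; σ2 onset /d/, coda /w/ ok → licit

yes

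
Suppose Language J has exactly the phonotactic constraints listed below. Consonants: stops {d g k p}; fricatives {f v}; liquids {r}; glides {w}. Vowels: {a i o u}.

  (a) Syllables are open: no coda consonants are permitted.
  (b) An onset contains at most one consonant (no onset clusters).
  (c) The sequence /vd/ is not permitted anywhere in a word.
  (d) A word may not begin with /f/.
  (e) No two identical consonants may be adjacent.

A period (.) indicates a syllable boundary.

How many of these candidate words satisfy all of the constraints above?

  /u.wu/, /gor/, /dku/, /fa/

/u.wu/ — σ1 onset /∅/, coda /∅/ ok; σ2 onset /w/, coda /∅/ ok → licit
/gor/ — violates constraint (a): syllable 1 coda /r/ has 1 consonant (> 0) → illicit
/dku/ — violates constraint (b): syllable 1 onset /dk/ has 2 consonants (> 1) → illicit
/fa/ — violates constraint (d): word begins with /f/ → illicit
Licit: /u.wu/ → 1.

1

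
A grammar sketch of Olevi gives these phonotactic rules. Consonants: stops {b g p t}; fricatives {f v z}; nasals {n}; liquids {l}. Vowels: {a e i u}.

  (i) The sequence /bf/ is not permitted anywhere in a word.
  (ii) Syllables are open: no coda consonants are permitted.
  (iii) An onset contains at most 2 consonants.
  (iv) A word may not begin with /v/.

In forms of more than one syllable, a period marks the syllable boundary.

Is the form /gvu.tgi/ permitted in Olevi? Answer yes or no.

/gvu.tgi/ — σ1 onset /gv/ (2C), coda /∅/ ok; σ2 onset /tg/ (2C), coda /∅/ ok → permitted

yes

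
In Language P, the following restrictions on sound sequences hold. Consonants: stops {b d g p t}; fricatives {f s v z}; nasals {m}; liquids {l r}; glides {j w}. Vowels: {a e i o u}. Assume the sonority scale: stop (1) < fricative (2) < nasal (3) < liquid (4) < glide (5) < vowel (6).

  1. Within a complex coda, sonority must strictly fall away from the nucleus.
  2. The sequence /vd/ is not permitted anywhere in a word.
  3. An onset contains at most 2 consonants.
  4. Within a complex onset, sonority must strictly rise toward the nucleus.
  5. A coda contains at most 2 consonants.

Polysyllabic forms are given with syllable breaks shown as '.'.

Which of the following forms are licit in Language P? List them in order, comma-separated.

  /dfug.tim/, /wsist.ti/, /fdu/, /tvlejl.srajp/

/dfug.tim/ — σ1 onset /df/ (1→2 rises), coda /g/ ok; σ2 onset /t/, coda /m/ ok → licit
/wsist.ti/ — violates constraint 4: syllable 1 onset /ws/: /w/ (glide, 5) → /s/ (fricative, 2) does not rise → illicit
/fdu/ — violates constraint 4: syllable 1 onset /fd/: /f/ (fricative, 2) → /d/ (stop, 1) does not rise → illicit
/tvlejl.srajp/ — violates constraint 3: syllable 1 onset /tvl/ has 3 consonants (> 2) → illicit

/dfug.tim/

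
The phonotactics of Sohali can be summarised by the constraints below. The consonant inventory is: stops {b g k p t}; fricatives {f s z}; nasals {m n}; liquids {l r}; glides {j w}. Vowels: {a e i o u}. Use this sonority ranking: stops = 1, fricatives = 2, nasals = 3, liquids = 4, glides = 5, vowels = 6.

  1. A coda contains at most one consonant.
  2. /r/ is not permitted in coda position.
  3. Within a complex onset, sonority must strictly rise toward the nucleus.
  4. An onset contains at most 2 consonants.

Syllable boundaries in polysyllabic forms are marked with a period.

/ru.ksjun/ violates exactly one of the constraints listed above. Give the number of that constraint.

/ru.ksjun/: syllable 2 onset /ksj/ has 3 consonants (> 2).
This is a violation of constraint 4: "An onset contains at most 2 consonants."
The remaining constraints (1, 2, 3) are satisfied.

4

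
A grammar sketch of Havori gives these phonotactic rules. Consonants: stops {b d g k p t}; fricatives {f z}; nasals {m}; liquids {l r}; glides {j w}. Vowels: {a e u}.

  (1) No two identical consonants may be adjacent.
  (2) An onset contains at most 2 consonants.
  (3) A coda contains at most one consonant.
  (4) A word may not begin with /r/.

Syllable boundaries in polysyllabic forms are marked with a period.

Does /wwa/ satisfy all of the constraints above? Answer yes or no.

/wwa/ — violates constraint 1: adjacent identical consonants /ww/ → phonotactically illegal

no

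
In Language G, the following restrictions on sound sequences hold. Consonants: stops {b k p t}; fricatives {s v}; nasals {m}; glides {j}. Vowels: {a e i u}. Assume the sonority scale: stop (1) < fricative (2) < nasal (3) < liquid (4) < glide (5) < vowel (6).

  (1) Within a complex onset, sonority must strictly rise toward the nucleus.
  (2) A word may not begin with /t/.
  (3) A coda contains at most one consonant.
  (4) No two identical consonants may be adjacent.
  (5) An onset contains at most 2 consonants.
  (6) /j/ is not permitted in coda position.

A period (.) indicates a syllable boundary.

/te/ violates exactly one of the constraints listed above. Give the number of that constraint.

/te/: word begins with /t/.
This is a violation of constraint 2: "A word may not begin with /t/."
The remaining constraints (1, 3, 4, 5, 6) are satisfied.

2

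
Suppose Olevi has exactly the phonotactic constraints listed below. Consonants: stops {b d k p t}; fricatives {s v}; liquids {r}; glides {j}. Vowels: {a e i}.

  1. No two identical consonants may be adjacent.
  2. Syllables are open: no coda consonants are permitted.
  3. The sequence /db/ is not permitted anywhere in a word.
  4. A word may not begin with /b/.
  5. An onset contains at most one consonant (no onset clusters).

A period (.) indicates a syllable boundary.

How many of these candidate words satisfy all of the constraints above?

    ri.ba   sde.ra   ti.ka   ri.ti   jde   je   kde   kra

ri.ba — σ1 onset /r/, coda /∅/ ok; σ2 onset /b/, coda /∅/ ok → phonotactically legal
sde.ra — violates constraint 5: syllable 1 onset /sd/ has 2 consonants (> 1) → phonotactically illegal
ti.ka — σ1 onset /t/, coda /∅/ ok; σ2 onset /k/, coda /∅/ ok → phonotactically legal
ri.ti — σ1 onset /r/, coda /∅/ ok; σ2 onset /t/, coda /∅/ ok → phonotactically legal
jde — violates constraint 5: syllable 1 onset /jd/ has 2 consonants (> 1) → phonotactically illegal
je — σ1 onset /j/, coda /∅/ ok → phonotactically legal
kde — violates constraint 5: syllable 1 onset /kd/ has 2 consonants (> 1) → phonotactically illegal
kra — violates constraint 5: syllable 1 onset /kr/ has 2 consonants (> 1) → phonotactically illegal
Phonotactically legal: ri.ba, ti.ka, ri.ti, je → 4.

4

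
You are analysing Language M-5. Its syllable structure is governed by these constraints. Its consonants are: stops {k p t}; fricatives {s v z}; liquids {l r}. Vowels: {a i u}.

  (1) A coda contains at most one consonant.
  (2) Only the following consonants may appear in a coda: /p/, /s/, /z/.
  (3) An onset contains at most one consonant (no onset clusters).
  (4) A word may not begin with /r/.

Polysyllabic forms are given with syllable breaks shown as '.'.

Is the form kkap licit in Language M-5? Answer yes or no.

kkap — violates constraint 3: syllable 1 onset /kk/ has 2 consonants (> 1) → illicit

no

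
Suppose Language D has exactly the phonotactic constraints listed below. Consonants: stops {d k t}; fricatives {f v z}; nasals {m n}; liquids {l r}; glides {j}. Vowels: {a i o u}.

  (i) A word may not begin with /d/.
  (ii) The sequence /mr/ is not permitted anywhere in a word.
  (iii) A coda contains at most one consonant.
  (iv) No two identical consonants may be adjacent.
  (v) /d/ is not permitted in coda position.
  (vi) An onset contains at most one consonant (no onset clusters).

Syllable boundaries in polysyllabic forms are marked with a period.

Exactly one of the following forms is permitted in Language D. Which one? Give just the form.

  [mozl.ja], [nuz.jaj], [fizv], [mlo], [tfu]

[mozl.ja] — violates constraint (iii): syllable 1 coda /zl/ has 2 consonants (> 1) → not permitted
[nuz.jaj] — σ1 onset /n/, coda /z/ ok; σ2 onset /j/, coda /j/ ok → permitted
[fizv] — violates constraint (iii): syllable 1 coda /zv/ has 2 consonants (> 1) → not permitted
[mlo] — violates constraint (vi): syllable 1 onset /ml/ has 2 consonants (> 1) → not permitted
[tfu] — violates constraint (vi): syllable 1 onset /tf/ has 2 consonants (> 1) → not permitted

[nuz.jaj]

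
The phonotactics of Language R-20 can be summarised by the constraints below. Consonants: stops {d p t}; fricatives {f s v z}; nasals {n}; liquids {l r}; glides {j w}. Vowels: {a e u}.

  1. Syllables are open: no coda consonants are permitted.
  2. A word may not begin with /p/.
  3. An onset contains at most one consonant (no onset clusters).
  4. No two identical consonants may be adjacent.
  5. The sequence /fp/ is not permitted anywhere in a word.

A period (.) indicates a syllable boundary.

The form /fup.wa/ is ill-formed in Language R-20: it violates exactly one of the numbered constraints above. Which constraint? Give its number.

1

/fup.wa/: syllable 1 coda /p/ has 1 consonant (> 0).
This is a violation of constraint 1: "Syllables are open: no coda consonants are permitted."
The remaining constraints (2, 3, 4, 5) are satisfied.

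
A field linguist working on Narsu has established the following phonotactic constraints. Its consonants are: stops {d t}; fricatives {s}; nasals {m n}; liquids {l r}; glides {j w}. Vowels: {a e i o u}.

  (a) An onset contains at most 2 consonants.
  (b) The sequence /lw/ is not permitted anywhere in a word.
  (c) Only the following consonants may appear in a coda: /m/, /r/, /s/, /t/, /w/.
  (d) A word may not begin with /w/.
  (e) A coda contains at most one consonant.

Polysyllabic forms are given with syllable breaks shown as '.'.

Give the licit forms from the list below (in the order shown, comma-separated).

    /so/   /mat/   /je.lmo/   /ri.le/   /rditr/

/so/ — σ1 onset /s/, coda /∅/ ok → licit
/mat/ — σ1 onset /m/, coda /t/ ok → licit
/je.lmo/ — σ1 onset /j/, coda /∅/ ok; σ2 onset /lm/ (2C), coda /∅/ ok → licit
/ri.le/ — σ1 onset /r/, coda /∅/ ok; σ2 onset /l/, coda /∅/ ok → licit
/rditr/ — violates constraint (e): syllable 1 coda /tr/ has 2 consonants (> 1) → illicit

/so/, /mat/, /je.lmo/, /ri.le/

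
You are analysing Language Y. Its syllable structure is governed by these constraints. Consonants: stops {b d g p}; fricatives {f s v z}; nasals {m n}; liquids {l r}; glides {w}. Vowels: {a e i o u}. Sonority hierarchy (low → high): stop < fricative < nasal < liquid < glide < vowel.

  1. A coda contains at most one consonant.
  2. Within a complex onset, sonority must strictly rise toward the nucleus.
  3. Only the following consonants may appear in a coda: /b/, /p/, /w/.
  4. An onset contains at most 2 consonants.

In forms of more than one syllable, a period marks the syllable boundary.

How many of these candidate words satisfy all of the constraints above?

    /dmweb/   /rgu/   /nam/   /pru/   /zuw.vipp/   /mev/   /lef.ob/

1

/dmweb/ — violates constraint 4: syllable 1 onset /dmw/ has 3 consonants (> 2) → not permitted
/rgu/ — violates constraint 2: syllable 1 onset /rg/: /r/ (liquid, 4) → /g/ (stop, 1) does not rise → not permitted
/nam/ — violates constraint 3: syllable 1 coda contains /m/, which is not a licensed coda consonant → not permitted
/pru/ — σ1 onset /pr/ (1→4 rises), coda /∅/ ok → permitted
/zuw.vipp/ — violates constraint 1: syllable 2 coda /pp/ has 2 consonants (> 1) → not permitted
/mev/ — violates constraint 3: syllable 1 coda contains /v/, which is not a licensed coda consonant → not permitted
/lef.ob/ — violates constraint 3: syllable 1 coda contains /f/, which is not a licensed coda consonant → not permitted
Permitted: /pru/ → 1.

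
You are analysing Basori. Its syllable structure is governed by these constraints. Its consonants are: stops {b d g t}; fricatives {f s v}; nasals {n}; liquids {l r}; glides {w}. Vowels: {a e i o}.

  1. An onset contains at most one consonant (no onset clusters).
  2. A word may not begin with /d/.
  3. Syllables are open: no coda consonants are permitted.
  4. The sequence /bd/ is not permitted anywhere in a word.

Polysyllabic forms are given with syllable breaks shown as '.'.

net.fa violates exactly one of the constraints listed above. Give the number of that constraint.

net.fa: syllable 1 coda /t/ has 1 consonant (> 0).
This is a violation of constraint 3: "Syllables are open: no coda consonants are permitted."
The remaining constraints (1, 2, 4) are satisfied.

3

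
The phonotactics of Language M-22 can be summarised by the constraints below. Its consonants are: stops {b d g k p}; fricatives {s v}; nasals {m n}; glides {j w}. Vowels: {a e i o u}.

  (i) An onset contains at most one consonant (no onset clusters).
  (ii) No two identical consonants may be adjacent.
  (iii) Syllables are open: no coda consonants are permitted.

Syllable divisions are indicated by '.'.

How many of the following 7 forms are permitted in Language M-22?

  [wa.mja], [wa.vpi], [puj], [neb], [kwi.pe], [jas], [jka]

0

[wa.mja] — violates constraint (i): syllable 2 onset /mj/ has 2 consonants (> 1) → not permitted
[wa.vpi] — violates constraint (i): syllable 2 onset /vp/ has 2 consonants (> 1) → not permitted
[puj] — violates constraint (iii): syllable 1 coda /j/ has 1 consonant (> 0) → not permitted
[neb] — violates constraint (iii): syllable 1 coda /b/ has 1 consonant (> 0) → not permitted
[kwi.pe] — violates constraint (i): syllable 1 onset /kw/ has 2 consonants (> 1) → not permitted
[jas] — violates constraint (iii): syllable 1 coda /s/ has 1 consonant (> 0) → not permitted
[jka] — violates constraint (i): syllable 1 onset /jk/ has 2 consonants (> 1) → not permitted
No form is permitted → 0.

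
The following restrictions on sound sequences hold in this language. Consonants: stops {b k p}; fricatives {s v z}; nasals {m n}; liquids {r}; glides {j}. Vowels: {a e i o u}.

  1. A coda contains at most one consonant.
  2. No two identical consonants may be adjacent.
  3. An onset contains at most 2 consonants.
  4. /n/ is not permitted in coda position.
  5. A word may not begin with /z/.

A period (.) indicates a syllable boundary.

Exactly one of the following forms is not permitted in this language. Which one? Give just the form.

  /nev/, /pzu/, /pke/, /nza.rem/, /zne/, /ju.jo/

/zne/

/nev/ — σ1 onset /n/, coda /v/ ok → permitted
/pzu/ — σ1 onset /pz/ (2C), coda /∅/ ok → permitted
/pke/ — σ1 onset /pk/ (2C), coda /∅/ ok → permitted
/nza.rem/ — σ1 onset /nz/ (2C), coda /∅/ ok; σ2 onset /r/, coda /m/ ok → permitted
/zne/ — violates constraint 5: word begins with /z/ → not permitted
/ju.jo/ — σ1 onset /j/, coda /∅/ ok; σ2 onset /j/, coda /∅/ ok → permitted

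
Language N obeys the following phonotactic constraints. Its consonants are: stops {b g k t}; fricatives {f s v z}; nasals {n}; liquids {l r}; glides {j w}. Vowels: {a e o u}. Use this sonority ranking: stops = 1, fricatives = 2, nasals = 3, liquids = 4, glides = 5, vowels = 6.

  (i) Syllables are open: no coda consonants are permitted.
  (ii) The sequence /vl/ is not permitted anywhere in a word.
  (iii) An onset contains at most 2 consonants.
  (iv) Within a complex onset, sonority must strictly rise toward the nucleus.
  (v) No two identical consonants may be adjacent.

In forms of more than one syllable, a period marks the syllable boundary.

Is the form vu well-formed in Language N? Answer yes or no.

vu — σ1 onset /v/, coda /∅/ ok → well-formed

yes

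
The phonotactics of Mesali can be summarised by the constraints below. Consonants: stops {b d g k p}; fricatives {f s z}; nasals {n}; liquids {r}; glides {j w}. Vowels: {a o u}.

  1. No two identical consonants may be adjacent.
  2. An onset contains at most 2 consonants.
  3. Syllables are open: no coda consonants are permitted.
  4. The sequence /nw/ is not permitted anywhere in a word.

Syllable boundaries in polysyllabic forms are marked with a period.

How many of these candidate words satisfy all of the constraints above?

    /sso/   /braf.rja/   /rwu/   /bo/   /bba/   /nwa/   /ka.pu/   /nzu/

/sso/ — violates constraint 1: adjacent identical consonants /ss/ → phonotactically illegal
/braf.rja/ — violates constraint 3: syllable 1 coda /f/ has 1 consonant (> 0) → phonotactically illegal
/rwu/ — σ1 onset /rw/ (2C), coda /∅/ ok → phonotactically legal
/bo/ — σ1 onset /b/, coda /∅/ ok → phonotactically legal
/bba/ — violates constraint 1: adjacent identical consonants /bb/ → phonotactically illegal
/nwa/ — violates constraint 4: contains banned sequence /nw/ → phonotactically illegal
/ka.pu/ — σ1 onset /k/, coda /∅/ ok; σ2 onset /p/, coda /∅/ ok → phonotactically legal
/nzu/ — σ1 onset /nz/ (2C), coda /∅/ ok → phonotactically legal
Phonotactically legal: /rwu/, /bo/, /ka.pu/, /nzu/ → 4.

4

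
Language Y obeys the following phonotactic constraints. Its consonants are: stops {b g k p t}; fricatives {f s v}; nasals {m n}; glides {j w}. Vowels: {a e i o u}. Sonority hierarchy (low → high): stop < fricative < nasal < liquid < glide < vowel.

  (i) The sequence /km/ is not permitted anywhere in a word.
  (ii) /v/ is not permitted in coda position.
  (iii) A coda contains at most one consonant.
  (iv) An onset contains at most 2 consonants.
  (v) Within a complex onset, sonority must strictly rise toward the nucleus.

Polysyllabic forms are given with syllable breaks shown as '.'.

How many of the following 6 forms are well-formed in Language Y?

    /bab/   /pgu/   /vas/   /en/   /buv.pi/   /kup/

4

/bab/ — σ1 onset /b/, coda /b/ ok → well-formed
/pgu/ — violates constraint (v): syllable 1 onset /pg/: /p/ (stop, 1) → /g/ (stop, 1) does not rise → ill-formed
/vas/ — σ1 onset /v/, coda /s/ ok → well-formed
/en/ — σ1 onset /∅/, coda /n/ ok → well-formed
/buv.pi/ — violates constraint (ii): syllable 1 coda contains /v/ → ill-formed
/kup/ — σ1 onset /k/, coda /p/ ok → well-formed
Well-formed: /bab/, /vas/, /en/, /kup/ → 4.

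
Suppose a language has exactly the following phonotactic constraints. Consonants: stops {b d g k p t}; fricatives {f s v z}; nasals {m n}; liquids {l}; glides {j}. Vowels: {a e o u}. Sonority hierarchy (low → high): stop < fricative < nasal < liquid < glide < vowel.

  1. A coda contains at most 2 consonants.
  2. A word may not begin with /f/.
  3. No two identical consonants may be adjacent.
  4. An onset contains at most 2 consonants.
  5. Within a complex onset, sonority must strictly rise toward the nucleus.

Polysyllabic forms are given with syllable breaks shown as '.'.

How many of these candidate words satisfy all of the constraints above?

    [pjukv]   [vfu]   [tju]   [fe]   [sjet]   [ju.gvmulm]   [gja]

[pjukv] — σ1 onset /pj/ (1→5 rises), coda /kv/ (2C) ok → licit
[vfu] — violates constraint 5: syllable 1 onset /vf/: /v/ (fricative, 2) → /f/ (fricative, 2) does not rise → illicit
[tju] — σ1 onset /tj/ (1→5 rises), coda /∅/ ok → licit
[fe] — violates constraint 2: word begins with /f/ → illicit
[sjet] — σ1 onset /sj/ (2→5 rises), coda /t/ ok → licit
[ju.gvmulm] — violates constraint 4: syllable 2 onset /gvm/ has 3 consonants (> 2) → illicit
[gja] — σ1 onset /gj/ (1→5 rises), coda /∅/ ok → licit
Licit: [pjukv], [tju], [sjet], [gja] → 4.

4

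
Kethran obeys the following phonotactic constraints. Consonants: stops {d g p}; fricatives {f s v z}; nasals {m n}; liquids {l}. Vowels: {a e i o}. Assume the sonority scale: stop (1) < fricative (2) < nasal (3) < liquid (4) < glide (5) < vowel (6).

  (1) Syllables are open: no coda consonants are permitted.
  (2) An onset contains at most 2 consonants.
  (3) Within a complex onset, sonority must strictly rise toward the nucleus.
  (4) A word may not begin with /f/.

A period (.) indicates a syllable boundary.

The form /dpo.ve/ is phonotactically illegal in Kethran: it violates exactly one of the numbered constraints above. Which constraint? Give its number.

/dpo.ve/: syllable 1 onset /dp/: /d/ (stop, 1) → /p/ (stop, 1) does not rise.
This is a violation of constraint 3: "Within a complex onset, sonority must strictly rise toward the nucleus."
The remaining constraints (1, 2, 4) are satisfied.

3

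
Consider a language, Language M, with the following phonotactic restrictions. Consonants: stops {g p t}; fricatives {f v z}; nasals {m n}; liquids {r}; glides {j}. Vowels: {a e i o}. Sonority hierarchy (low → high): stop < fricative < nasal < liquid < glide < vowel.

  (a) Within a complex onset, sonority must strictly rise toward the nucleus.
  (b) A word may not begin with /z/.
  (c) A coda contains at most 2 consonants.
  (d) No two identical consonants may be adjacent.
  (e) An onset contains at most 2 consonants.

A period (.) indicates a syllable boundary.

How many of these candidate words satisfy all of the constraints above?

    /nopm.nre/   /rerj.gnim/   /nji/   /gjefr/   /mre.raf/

/nopm.nre/ — σ1 onset /n/, coda /pm/ (2C) ok; σ2 onset /nr/ (3→4 rises), coda /∅/ ok → phonotactically legal
/rerj.gnim/ — σ1 onset /r/, coda /rj/ (2C) ok; σ2 onset /gn/ (1→3 rises), coda /m/ ok → phonotactically legal
/nji/ — σ1 onset /nj/ (3→5 rises), coda /∅/ ok → phonotactically legal
/gjefr/ — σ1 onset /gj/ (1→5 rises), coda /fr/ (2C) ok → phonotactically legal
/mre.raf/ — σ1 onset /mr/ (3→4 rises), coda /∅/ ok; σ2 onset /r/, coda /f/ ok → phonotactically legal
Phonotactically legal: /nopm.nre/, /rerj.gnim/, /nji/, /gjefr/, /mre.raf/ → 5.

5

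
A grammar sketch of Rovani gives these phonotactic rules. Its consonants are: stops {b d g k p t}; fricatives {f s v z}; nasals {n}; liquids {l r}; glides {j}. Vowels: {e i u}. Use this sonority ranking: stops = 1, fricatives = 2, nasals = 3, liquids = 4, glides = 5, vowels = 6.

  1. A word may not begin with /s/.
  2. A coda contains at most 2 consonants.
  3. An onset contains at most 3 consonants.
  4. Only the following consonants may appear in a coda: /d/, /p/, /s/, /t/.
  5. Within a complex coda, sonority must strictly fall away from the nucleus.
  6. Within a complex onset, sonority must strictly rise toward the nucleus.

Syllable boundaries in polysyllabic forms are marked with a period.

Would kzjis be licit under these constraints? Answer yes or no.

kzjis — σ1 onset /kzj/ (1→2→5 rises), coda /s/ ok → licit

yes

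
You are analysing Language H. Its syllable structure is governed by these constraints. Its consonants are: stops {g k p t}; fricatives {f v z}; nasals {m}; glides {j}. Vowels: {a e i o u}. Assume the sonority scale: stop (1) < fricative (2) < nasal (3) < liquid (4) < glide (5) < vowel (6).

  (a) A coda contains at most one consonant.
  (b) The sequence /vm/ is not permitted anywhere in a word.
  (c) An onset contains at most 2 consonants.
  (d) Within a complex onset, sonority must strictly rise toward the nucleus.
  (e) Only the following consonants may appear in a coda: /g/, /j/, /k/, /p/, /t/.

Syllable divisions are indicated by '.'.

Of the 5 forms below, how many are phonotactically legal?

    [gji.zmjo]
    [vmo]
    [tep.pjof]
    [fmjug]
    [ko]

[gji.zmjo] — violates constraint (c): syllable 2 onset /zmj/ has 3 consonants (> 2) → phonotactically illegal
[vmo] — violates constraint (b): contains banned sequence /vm/ → phonotactically illegal
[tep.pjof] — violates constraint (e): syllable 2 coda contains /f/, which is not a licensed coda consonant → phonotactically illegal
[fmjug] — violates constraint (c): syllable 1 onset /fmj/ has 3 consonants (> 2) → phonotactically illegal
[ko] — σ1 onset /k/, coda /∅/ ok → phonotactically legal
Phonotactically legal: [ko] → 1.

1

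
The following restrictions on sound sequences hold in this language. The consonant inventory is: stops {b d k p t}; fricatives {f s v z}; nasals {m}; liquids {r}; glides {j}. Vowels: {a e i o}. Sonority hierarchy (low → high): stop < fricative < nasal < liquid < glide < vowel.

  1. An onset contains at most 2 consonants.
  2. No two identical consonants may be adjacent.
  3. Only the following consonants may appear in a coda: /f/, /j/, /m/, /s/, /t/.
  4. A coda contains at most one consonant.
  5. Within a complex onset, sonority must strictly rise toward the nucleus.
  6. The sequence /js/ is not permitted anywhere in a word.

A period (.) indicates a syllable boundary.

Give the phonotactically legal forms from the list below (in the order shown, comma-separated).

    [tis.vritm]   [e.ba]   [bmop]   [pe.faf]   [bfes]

[e.ba], [pe.faf], [bfes]

[tis.vritm] — violates constraint 4: syllable 2 coda /tm/ has 2 consonants (> 1) → phonotactically illegal
[e.ba] — σ1 onset /∅/, coda /∅/ ok; σ2 onset /b/, coda /∅/ ok → phonotactically legal
[bmop] — violates constraint 3: syllable 1 coda contains /p/, which is not a licensed coda consonant → phonotactically illegal
[pe.faf] — σ1 onset /p/, coda /∅/ ok; σ2 onset /f/, coda /f/ ok → phonotactically legal
[bfes] — σ1 onset /bf/ (1→2 rises), coda /s/ ok → phonotactically legal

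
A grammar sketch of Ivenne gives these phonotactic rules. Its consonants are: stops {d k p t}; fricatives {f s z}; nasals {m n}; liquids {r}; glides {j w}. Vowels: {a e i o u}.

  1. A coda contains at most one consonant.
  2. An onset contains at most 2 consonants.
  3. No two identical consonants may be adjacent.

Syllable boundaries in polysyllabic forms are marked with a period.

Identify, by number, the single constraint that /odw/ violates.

1

/odw/: syllable 1 coda /dw/ has 2 consonants (> 1).
This is a violation of constraint 1: "A coda contains at most one consonant."
The remaining constraints (2, 3) are satisfied.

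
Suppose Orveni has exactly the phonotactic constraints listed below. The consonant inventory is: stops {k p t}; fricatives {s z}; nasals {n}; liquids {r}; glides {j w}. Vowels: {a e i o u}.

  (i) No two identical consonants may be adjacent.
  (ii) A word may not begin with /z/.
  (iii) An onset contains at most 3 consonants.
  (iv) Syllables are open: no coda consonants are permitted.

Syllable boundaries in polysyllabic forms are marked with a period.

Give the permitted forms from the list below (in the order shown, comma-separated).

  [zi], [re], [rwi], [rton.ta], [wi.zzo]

[re], [rwi]

[zi] — violates constraint (ii): word begins with /z/ → not permitted
[re] — σ1 onset /r/, coda /∅/ ok → permitted
[rwi] — σ1 onset /rw/ (2C), coda /∅/ ok → permitted
[rton.ta] — violates constraint (iv): syllable 1 coda /n/ has 1 consonant (> 0) → not permitted
[wi.zzo] — violates constraint (i): adjacent identical consonants /zz/ → not permitted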